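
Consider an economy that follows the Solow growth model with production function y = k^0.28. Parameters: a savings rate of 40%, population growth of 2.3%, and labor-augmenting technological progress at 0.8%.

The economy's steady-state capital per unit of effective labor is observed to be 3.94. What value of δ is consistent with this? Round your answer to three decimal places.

δ ≈ 0.118

At the steady state, Δk = 0, so s·k^α = (n + g + δ)·k.
So s / (n + g + δ) = (k*)^(1−α) = 3.94^0.72 = 2.6838.
Therefore n + g + δ = s / 2.6838 = 0.40 / 2.6838 = 0.1490, so δ = 0.1490 − 0.031 = 0.1180.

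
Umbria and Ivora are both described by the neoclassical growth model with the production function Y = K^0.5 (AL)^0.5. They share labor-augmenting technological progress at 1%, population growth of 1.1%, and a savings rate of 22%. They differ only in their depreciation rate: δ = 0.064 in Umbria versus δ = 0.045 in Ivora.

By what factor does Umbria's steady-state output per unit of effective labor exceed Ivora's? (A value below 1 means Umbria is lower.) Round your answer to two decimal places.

y*_U / y*_I ≈ 0.78

Steady-state y* = [s/(n + g + δ)]^(α/(1−α)), so the ratio is [ (s_U/(n + g + δ)_U) / (s_I/(n + g + δ)_I) ]^1.
s_U/(n + g + δ)_U = 0.22/0.085 = 2.5882; s_I/(n + g + δ)_I = 0.22/0.066 = 3.3333.
Ratio = (2.5882/3.3333)^1 = 0.7765^1 ≈ 0.7765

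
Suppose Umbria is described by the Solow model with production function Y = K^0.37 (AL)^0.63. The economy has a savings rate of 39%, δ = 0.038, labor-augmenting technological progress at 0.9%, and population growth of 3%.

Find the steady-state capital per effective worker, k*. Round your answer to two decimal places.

Steady state requires s·f(k) = (n + g + δ)·k, i.e. s·k^α = (n + g + δ)·k.
Rearranging, k^(1−α) = s / (n + g + δ).
k^0.63 = 0.39 / (0.030 + 0.009 + 0.038) = 0.39 / 0.077 = 5.0649
k* = 5.0649^(1/0.63) ≈ 13.1331

k* = 13.13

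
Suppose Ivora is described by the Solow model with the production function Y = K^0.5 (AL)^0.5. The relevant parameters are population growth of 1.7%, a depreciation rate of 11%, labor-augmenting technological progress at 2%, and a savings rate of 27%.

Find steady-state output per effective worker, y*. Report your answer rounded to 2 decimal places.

Steady state requires s·f(k) = (n + g + δ)·k, i.e. s·k^α = (n + g + δ)·k.
Rearranging, k^(1−α) = s / (n + g + δ).
k^0.5 = 0.27 / (0.017 + 0.020 + 0.110) = 0.27 / 0.147 = 1.8367
k* = 1.8367^(1/0.5) ≈ 3.3735
y* = (k*)^α = 3.3735^0.5 ≈ 1.8367

y* ≈ 1.84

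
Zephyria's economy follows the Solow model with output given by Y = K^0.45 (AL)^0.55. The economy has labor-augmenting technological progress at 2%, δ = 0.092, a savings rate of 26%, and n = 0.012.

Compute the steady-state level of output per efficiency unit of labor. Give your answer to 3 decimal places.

Steady state requires s·f(k) = (n + g + δ)·k, i.e. s·k^α = (n + g + δ)·k.
Rearranging, k^(1−α) = s / (n + g + δ).
k^0.55 = 0.26 / (0.012 + 0.020 + 0.092) = 0.26 / 0.124 = 2.0968
k* = 2.0968^(1/0.55) ≈ 3.8428
y* = (k*)^α = 3.8428^0.45 ≈ 1.8327

y* = 1.833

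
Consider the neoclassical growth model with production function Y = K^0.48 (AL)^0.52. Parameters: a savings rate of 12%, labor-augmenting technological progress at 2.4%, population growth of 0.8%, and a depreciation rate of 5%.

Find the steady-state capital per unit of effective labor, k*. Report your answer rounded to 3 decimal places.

In steady state, investment equals break-even investment: s·k^α = (n + g + δ)·k.
Rearranging, k^(1−α) = s / (n + g + δ).
k^0.52 = 0.12 / (0.008 + 0.024 + 0.050) = 0.12 / 0.082 = 1.4634
k* = 1.4634^(1/0.52) ≈ 2.0797

k* ≈ 2.080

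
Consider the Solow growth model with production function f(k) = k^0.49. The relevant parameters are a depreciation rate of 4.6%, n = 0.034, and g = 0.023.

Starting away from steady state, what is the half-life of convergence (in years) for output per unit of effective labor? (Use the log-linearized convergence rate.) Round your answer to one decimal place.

half-life ≈ 13.2 years

Near the steady state the convergence rate is λ = (1 − α)(n + g + δ).
λ = (1 − 0.49) × 0.103 = 0.51 × 0.103 = 0.05253
Half-life = ln 2 / λ = 0.6931 / 0.05253 ≈ 13.19 years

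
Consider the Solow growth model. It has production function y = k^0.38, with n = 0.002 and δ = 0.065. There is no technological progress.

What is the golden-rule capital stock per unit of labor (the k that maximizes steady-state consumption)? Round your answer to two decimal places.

k_gold ≈ 16.43

The golden rule sets f'(k) = n + δ, i.e. α·k^(α−1) = n + δ.
So k^(1−α) = α / (n + δ) = 0.38 / 0.067 = 5.6716.
k_gold = 5.6716^(1/0.62) ≈ 16.4306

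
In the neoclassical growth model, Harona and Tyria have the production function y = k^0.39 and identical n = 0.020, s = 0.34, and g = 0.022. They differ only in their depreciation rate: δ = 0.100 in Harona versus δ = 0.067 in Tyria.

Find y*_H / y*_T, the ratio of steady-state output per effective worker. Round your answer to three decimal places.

ratio ≈ 0.844

Steady-state y* = [s/(n + g + δ)]^(α/(1−α)), so the ratio is [ (s_H/(n + g + δ)_H) / (s_T/(n + g + δ)_T) ]^0.6393.
s_H/(n + g + δ)_H = 0.34/0.142 = 2.3944; s_T/(n + g + δ)_T = 0.34/0.109 = 3.1193.
Ratio = (2.3944/3.1193)^0.6393 = 0.7676^0.6393 ≈ 0.8444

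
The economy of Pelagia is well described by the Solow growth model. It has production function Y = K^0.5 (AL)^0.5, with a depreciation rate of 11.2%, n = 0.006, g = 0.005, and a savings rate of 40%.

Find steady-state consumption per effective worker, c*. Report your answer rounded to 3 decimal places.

In steady state, investment equals break-even investment: s·k^α = (n + g + δ)·k.
Dividing both sides by k: k^(1−α) = s / (n + g + δ).
k^0.5 = 0.40 / (0.006 + 0.005 + 0.112) = 0.40 / 0.123 = 3.2520
k* = 3.2520^(1/0.5) ≈ 10.5755
y* = (k*)^α = 10.5755^0.5 ≈ 3.2520
c* = (1 − s)·y* = (1 − 0.40) × 3.2520 ≈ 1.9512

c* ≈ 1.951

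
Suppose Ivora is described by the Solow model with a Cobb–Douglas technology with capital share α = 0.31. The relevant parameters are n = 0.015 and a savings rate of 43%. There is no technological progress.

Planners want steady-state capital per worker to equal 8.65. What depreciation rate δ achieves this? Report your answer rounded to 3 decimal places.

In steady state, investment equals break-even investment: s·k^α = (n + δ)·k.
So s / (n + δ) = (k*)^(1−α) = 8.65^0.69 = 4.4314.
Therefore n + δ = s / 4.4314 = 0.43 / 4.4314 = 0.0970, so δ = 0.0970 − 0.015 = 0.0820.

δ ≈ 0.082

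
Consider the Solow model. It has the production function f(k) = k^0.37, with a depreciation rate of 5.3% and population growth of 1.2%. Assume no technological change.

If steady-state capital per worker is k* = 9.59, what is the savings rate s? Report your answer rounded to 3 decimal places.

In steady state, investment equals break-even investment: s·k^α = (n + δ)·k.
So s / (n + δ) = (k*)^(1−α) = 9.59^0.63 = 4.1548.
Therefore s = 4.1548 × (n + δ) = 4.1548 × 0.065 = 0.2701.

s ≈ 0.270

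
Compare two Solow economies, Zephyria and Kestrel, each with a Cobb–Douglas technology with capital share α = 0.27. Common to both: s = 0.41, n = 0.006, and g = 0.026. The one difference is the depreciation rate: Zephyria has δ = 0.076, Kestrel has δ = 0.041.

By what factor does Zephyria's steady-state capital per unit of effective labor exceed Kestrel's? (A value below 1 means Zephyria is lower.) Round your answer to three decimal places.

Steady-state k* = [s/(n + g + δ)]^(1/(1−α)), so the ratio is [ (s_Z/(n + g + δ)_Z) / (s_K/(n + g + δ)_K) ]^1.3699.
s_Z/(n + g + δ)_Z = 0.41/0.108 = 3.7963; s_K/(n + g + δ)_K = 0.41/0.073 = 5.6164.
Ratio = (3.7963/5.6164)^1.3699 = 0.6759^1.3699 ≈ 0.5847

ratio ≈ 0.585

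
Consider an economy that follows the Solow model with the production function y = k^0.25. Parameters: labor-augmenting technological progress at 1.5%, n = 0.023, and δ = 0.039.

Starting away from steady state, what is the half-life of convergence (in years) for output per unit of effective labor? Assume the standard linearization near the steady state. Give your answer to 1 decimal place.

half-life ≈ 12.0 years

Near the steady state the convergence rate is λ = (1 − α)(n + g + δ).
λ = (1 − 0.25) × 0.077 = 0.75 × 0.077 = 0.05775
Half-life = ln 2 / λ = 0.6931 / 0.05775 ≈ 12.00 years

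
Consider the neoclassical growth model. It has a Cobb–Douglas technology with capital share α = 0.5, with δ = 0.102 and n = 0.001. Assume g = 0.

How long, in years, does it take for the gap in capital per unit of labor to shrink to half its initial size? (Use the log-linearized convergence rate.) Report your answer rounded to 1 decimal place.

t_½ ≈ 13.5 years

Near the steady state the convergence rate is λ = (1 − α)(n + δ).
λ = (1 − 0.5) × 0.103 = 0.5 × 0.103 = 0.0515
Half-life = ln 2 / λ = 0.6931 / 0.0515 ≈ 13.46 years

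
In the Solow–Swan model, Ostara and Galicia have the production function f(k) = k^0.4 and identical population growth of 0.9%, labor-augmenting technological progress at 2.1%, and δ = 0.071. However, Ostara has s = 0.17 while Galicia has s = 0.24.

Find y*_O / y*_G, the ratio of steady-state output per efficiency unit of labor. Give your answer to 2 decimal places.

Steady-state y* = [s/(n + g + δ)]^(α/(1−α)), so the ratio is [ (s_O/(n + g + δ)_O) / (s_G/(n + g + δ)_G) ]^0.6667.
s_O/(n + g + δ)_O = 0.17/0.101 = 1.6832; s_G/(n + g + δ)_G = 0.24/0.101 = 2.3762.
Ratio = (1.6832/2.3762)^0.6667 = 0.7084^0.6667 ≈ 0.7947

y*_O / y*_G ≈ 0.79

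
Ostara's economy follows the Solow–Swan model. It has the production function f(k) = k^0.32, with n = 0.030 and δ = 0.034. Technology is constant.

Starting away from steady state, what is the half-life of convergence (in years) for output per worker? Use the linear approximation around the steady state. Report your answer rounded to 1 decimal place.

Near the steady state the convergence rate is λ = (1 − α)(n + δ).
λ = (1 − 0.32) × 0.064 = 0.68 × 0.064 = 0.04352
Half-life = ln 2 / λ = 0.6931 / 0.04352 ≈ 15.93 years

half-life ≈ 15.9 years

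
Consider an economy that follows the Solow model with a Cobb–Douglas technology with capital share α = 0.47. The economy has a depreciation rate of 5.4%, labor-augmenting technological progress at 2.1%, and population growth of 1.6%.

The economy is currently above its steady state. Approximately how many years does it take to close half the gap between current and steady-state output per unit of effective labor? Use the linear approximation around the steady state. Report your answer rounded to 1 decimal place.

Near the steady state the convergence rate is λ = (1 − α)(n + g + δ).
λ = (1 − 0.47) × 0.091 = 0.53 × 0.091 = 0.04823
Half-life = ln 2 / λ = 0.6931 / 0.04823 ≈ 14.37 years

about 14.4 years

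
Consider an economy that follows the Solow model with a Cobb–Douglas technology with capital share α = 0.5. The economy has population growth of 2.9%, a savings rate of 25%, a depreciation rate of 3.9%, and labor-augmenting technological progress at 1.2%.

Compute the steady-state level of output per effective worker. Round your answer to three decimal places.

At the steady state, Δk = 0, so s·k^α = (n + g + δ)·k.
Dividing both sides by k: k^(1−α) = s / (n + g + δ).
k^0.5 = 0.25 / (0.029 + 0.012 + 0.039) = 0.25 / 0.080 = 3.1250
k* = 3.1250^(1/0.5) ≈ 9.7656
y* = (k*)^α = 9.7656^0.5 ≈ 3.1250

y* = 3.125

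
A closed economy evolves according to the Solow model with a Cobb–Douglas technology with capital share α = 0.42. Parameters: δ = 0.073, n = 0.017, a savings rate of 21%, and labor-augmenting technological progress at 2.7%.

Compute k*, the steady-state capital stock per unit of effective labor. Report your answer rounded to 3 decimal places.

Steady state requires s·f(k) = (n + g + δ)·k, i.e. s·k^α = (n + g + δ)·k.
Rearranging, k^(1−α) = s / (n + g + δ).
k^0.58 = 0.21 / (0.017 + 0.027 + 0.073) = 0.21 / 0.117 = 1.7949
k* = 1.7949^(1/0.58) ≈ 2.7416

k* ≈ 2.742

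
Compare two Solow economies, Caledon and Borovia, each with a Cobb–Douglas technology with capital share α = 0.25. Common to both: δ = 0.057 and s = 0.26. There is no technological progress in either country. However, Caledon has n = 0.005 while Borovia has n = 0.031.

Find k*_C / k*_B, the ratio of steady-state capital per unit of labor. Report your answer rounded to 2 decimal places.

Steady-state k* = [s/(n + δ)]^(1/(1−α)), so the ratio is [ (s_C/(n + δ)_C) / (s_B/(n + δ)_B) ]^1.3333.
s_C/(n + δ)_C = 0.26/0.062 = 4.1935; s_B/(n + δ)_B = 0.26/0.088 = 2.9545.
Ratio = (4.1935/2.9545)^1.3333 = 1.4194^1.3333 ≈ 1.5951

ratio ≈ 1.60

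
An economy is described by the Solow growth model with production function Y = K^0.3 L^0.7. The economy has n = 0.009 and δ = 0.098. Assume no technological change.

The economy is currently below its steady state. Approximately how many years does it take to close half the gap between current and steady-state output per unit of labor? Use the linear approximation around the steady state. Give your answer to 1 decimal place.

Near the steady state the convergence rate is λ = (1 − α)(n + δ).
λ = (1 − 0.3) × 0.107 = 0.7 × 0.107 = 0.0749
Half-life = ln 2 / λ = 0.6931 / 0.0749 ≈ 9.25 years

half-life ≈ 9.3 years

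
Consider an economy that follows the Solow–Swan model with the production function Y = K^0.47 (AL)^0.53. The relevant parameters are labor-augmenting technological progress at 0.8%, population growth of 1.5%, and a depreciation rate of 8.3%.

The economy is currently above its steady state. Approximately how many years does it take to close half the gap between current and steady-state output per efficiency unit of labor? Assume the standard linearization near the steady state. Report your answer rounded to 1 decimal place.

Near the steady state the convergence rate is λ = (1 − α)(n + g + δ).
λ = (1 − 0.47) × 0.106 = 0.53 × 0.106 = 0.05618
Half-life = ln 2 / λ = 0.6931 / 0.05618 ≈ 12.34 years

t_½ ≈ 12.3 years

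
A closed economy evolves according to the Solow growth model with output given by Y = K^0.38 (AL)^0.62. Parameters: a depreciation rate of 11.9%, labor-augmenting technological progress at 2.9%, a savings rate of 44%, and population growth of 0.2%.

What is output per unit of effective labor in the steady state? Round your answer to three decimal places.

y* ≈ 1.934

Steady state requires s·f(k) = (n + g + δ)·k, i.e. s·k^α = (n + g + δ)·k.
Rearranging, k^(1−α) = s / (n + g + δ).
k^0.62 = 0.44 / (0.002 + 0.029 + 0.119) = 0.44 / 0.150 = 2.9333
k* = 2.9333^(1/0.62) ≈ 5.6728
y* = (k*)^α = 5.6728^0.38 ≈ 1.9339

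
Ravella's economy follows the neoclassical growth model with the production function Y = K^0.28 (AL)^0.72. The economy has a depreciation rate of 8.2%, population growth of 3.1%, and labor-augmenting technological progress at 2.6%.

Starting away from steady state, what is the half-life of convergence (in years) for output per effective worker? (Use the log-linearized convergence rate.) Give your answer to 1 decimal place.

about 6.9 years

Near the steady state the convergence rate is λ = (1 − α)(n + g + δ).
λ = (1 − 0.28) × 0.139 = 0.72 × 0.139 = 0.10008
Half-life = ln 2 / λ = 0.6931 / 0.10008 ≈ 6.93 years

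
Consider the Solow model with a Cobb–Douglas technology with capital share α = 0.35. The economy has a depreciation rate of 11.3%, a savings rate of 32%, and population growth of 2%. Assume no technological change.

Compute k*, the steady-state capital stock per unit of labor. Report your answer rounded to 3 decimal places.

k* ≈ 3.860

Steady state requires s·f(k) = (n + δ)·k, i.e. s·k^α = (n + δ)·k.
Rearranging, k^(1−α) = s / (n + δ).
k^0.65 = 0.32 / (0.020 + 0.113) = 0.32 / 0.133 = 2.4060
k* = 2.4060^(1/0.65) ≈ 3.8602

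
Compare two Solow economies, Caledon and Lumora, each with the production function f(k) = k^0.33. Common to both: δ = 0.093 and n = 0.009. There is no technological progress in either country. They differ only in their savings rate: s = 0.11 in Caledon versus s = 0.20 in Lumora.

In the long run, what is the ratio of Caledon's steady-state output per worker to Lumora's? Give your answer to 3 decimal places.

Steady-state y* = [s/(n + δ)]^(α/(1−α)), so the ratio is [ (s_C/(n + δ)_C) / (s_L/(n + δ)_L) ]^0.4925.
s_C/(n + δ)_C = 0.11/0.102 = 1.0784; s_L/(n + δ)_L = 0.20/0.102 = 1.9608.
Ratio = (1.0784/1.9608)^0.4925 = 0.5500^0.4925 ≈ 0.7450

ratio ≈ 0.745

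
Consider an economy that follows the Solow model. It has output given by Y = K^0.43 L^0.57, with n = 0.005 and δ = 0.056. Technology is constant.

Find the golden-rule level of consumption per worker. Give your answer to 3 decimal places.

c_gold ≈ 2.487

At the golden rule, f'(k) = n + δ, so α·k^(α−1) = n + δ and k_gold = (α/(n + δ))^(1/(1−α)).
k_gold = (0.43/0.061)^(1/0.57) = 7.0492^1.7544 ≈ 30.7593
c_gold = f(k_gold) − (n + δ)·k_gold = 4.3634 − 0.061×30.7593 ≈ 2.4871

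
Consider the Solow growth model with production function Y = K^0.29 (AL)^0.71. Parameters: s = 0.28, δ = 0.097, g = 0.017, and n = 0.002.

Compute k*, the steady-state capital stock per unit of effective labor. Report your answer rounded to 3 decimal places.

k* ≈ 3.460

In steady state, investment equals break-even investment: s·k^α = (n + g + δ)·k.
Rearranging, k^(1−α) = s / (n + g + δ).
k^0.71 = 0.28 / (0.002 + 0.017 + 0.097) = 0.28 / 0.116 = 2.4138
k* = 2.4138^(1/0.71) ≈ 3.4595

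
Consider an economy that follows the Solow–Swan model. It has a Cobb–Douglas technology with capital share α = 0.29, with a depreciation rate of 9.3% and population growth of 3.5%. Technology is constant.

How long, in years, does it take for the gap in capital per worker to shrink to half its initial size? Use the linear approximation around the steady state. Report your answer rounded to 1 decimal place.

Near the steady state the convergence rate is λ = (1 − α)(n + δ).
λ = (1 − 0.29) × 0.128 = 0.71 × 0.128 = 0.09088
Half-life = ln 2 / λ = 0.6931 / 0.09088 ≈ 7.63 years

half-life ≈ 7.6 years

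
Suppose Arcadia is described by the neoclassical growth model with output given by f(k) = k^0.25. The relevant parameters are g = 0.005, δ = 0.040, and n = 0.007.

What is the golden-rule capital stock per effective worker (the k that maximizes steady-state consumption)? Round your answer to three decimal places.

The golden rule sets f'(k) = n + g + δ, i.e. α·k^(α−1) = n + g + δ.
So k^(1−α) = α / (n + g + δ) = 0.25 / 0.052 = 4.8077.
k_gold = 4.8077^(1/0.75) ≈ 8.1143

k_gold ≈ 8.114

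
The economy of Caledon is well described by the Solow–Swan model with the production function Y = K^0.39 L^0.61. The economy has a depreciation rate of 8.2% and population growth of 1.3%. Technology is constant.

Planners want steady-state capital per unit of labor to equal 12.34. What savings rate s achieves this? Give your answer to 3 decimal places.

s ≈ 0.440

At the steady state, Δk = 0, so s·k^α = (n + δ)·k.
So s / (n + δ) = (k*)^(1−α) = 12.34^0.61 = 4.6313.
Therefore s = 4.6313 × (n + δ) = 4.6313 × 0.095 = 0.4400.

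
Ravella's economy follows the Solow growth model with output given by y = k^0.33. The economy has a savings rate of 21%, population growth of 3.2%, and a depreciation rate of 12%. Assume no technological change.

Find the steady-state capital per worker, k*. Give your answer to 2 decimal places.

k* = 1.62

In steady state, investment equals break-even investment: s·k^α = (n + δ)·k.
Rearranging, k^(1−α) = s / (n + δ).
k^0.67 = 0.21 / (0.032 + 0.120) = 0.21 / 0.152 = 1.3816
k* = 1.3816^(1/0.67) ≈ 1.6200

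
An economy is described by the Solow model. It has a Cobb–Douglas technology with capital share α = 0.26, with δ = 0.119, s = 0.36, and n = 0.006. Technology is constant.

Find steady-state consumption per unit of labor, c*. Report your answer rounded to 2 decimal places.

c* = 0.93

In steady state, investment equals break-even investment: s·k^α = (n + δ)·k.
Rearranging, k^(1−α) = s / (n + δ).
k^0.74 = 0.36 / (0.006 + 0.119) = 0.36 / 0.125 = 2.8800
k* = 2.8800^(1/0.74) ≈ 4.1764
y* = (k*)^α = 4.1764^0.26 ≈ 1.4501
c* = (1 − s)·y* = (1 − 0.36) × 1.4501 ≈ 0.9281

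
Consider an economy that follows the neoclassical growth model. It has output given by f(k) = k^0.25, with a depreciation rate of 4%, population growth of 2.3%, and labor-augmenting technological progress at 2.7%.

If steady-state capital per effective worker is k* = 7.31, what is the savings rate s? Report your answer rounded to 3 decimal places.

In steady state, investment equals break-even investment: s·k^α = (n + g + δ)·k.
So s / (n + g + δ) = (k*)^(1−α) = 7.31^0.75 = 4.4457.
Therefore s = 4.4457 × (n + g + δ) = 4.4457 × 0.090 = 0.4001.

s ≈ 0.400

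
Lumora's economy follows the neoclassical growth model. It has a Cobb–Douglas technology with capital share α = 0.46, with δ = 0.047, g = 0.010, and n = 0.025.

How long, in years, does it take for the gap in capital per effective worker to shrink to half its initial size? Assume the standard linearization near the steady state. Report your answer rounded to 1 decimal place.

half-life ≈ 15.7 years

Near the steady state the convergence rate is λ = (1 − α)(n + g + δ).
λ = (1 − 0.46) × 0.082 = 0.54 × 0.082 = 0.04428
Half-life = ln 2 / λ = 0.6931 / 0.04428 ≈ 15.65 years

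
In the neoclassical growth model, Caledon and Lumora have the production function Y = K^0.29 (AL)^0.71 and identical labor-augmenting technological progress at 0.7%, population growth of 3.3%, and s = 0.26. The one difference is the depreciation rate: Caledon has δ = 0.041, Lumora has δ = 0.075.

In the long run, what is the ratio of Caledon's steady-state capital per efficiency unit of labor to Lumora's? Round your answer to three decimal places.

ratio ≈ 1.638

Steady-state k* = [s/(n + g + δ)]^(1/(1−α)), so the ratio is [ (s_C/(n + g + δ)_C) / (s_L/(n + g + δ)_L) ]^1.4085.
s_C/(n + g + δ)_C = 0.26/0.081 = 3.2099; s_L/(n + g + δ)_L = 0.26/0.115 = 2.2609.
Ratio = (3.2099/2.2609)^1.4085 = 1.4197^1.4085 ≈ 1.6382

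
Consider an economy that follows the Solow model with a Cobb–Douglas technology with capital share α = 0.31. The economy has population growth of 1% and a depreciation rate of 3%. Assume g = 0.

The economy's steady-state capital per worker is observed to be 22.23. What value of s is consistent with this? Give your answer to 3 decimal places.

Steady state requires s·f(k) = (n + δ)·k, i.e. s·k^α = (n + δ)·k.
So s / (n + δ) = (k*)^(1−α) = 22.23^0.69 = 8.4994.
Therefore s = 8.4994 × (n + δ) = 8.4994 × 0.040 = 0.3400.

s ≈ 0.340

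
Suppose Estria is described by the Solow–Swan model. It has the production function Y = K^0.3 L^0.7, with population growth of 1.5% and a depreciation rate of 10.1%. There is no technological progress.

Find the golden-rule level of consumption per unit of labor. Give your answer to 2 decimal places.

c_gold ≈ 1.05

At the golden rule, f'(k) = n + δ, so α·k^(α−1) = n + δ and k_gold = (α/(n + δ))^(1/(1−α)).
k_gold = (0.3/0.116)^(1/0.7) = 2.5862^1.4286 ≈ 3.8862
c_gold = f(k_gold) − (n + δ)·k_gold = 1.5026 − 0.116×3.8862 ≈ 1.0518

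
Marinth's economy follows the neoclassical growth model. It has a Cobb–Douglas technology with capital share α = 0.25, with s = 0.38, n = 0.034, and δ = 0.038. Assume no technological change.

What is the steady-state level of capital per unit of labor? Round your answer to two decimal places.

k* ≈ 9.19

In steady state, investment equals break-even investment: s·k^α = (n + δ)·k.
Rearranging, k^(1−α) = s / (n + δ).
k^0.75 = 0.38 / (0.034 + 0.038) = 0.38 / 0.072 = 5.2778
k* = 5.2778^(1/0.75) ≈ 9.1890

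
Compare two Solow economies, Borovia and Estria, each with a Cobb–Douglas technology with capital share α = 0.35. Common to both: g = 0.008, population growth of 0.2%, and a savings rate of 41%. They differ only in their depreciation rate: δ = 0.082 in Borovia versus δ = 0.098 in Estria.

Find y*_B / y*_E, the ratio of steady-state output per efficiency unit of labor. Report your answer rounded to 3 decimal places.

Steady-state y* = [s/(n + g + δ)]^(α/(1−α)), so the ratio is [ (s_B/(n + g + δ)_B) / (s_E/(n + g + δ)_E) ]^0.5385.
s_B/(n + g + δ)_B = 0.41/0.092 = 4.4565; s_E/(n + g + δ)_E = 0.41/0.108 = 3.7963.
Ratio = (4.4565/3.7963)^0.5385 = 1.1739^0.5385 ≈ 1.0902

y*_B / y*_E ≈ 1.090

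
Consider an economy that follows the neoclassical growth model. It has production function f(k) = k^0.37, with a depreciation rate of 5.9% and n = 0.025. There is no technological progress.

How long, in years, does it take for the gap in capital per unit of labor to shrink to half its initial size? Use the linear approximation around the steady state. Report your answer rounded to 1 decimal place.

Near the steady state the convergence rate is λ = (1 − α)(n + δ).
λ = (1 − 0.37) × 0.084 = 0.63 × 0.084 = 0.05292
Half-life = ln 2 / λ = 0.6931 / 0.05292 ≈ 13.10 years

about 13.1 years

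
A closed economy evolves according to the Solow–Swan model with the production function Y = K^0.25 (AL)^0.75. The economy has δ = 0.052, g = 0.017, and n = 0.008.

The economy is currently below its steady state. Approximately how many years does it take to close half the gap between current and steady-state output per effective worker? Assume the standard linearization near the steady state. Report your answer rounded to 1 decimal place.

Near the steady state the convergence rate is λ = (1 − α)(n + g + δ).
λ = (1 − 0.25) × 0.077 = 0.75 × 0.077 = 0.05775
Half-life = ln 2 / λ = 0.6931 / 0.05775 ≈ 12.00 years

about 12.0 years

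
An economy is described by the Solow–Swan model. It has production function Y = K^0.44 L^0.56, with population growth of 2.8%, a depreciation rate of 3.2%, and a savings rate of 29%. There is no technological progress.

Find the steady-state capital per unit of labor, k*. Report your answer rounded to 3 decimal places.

k* = 16.667

In steady state, investment equals break-even investment: s·k^α = (n + δ)·k.
Dividing both sides by k: k^(1−α) = s / (n + δ).
k^0.56 = 0.29 / (0.028 + 0.032) = 0.29 / 0.060 = 4.8333
k* = 4.8333^(1/0.56) ≈ 16.6672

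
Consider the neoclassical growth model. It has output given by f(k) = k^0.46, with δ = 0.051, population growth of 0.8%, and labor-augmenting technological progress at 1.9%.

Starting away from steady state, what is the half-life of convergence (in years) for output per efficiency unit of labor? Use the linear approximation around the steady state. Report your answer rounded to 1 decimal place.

t_½ ≈ 16.5 years

Near the steady state the convergence rate is λ = (1 − α)(n + g + δ).
λ = (1 − 0.46) × 0.078 = 0.54 × 0.078 = 0.04212
Half-life = ln 2 / λ = 0.6931 / 0.04212 ≈ 16.46 years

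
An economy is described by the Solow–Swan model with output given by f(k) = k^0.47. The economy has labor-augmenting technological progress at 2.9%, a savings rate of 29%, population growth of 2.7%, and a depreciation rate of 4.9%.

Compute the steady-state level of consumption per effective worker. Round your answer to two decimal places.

c* = 1.75

In steady state, investment equals break-even investment: s·k^α = (n + g + δ)·k.
Rearranging, k^(1−α) = s / (n + g + δ).
k^0.53 = 0.29 / (0.027 + 0.029 + 0.049) = 0.29 / 0.105 = 2.7619
k* = 2.7619^(1/0.53) ≈ 6.7994
y* = (k*)^α = 6.7994^0.47 ≈ 2.4618
c* = (1 − s)·y* = (1 − 0.29) × 2.4618 ≈ 1.7479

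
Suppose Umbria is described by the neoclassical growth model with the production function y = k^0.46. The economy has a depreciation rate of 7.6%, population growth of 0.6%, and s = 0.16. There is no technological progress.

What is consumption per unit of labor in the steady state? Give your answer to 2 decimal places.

At the steady state, Δk = 0, so s·k^α = (n + δ)·k.
Rearranging, k^(1−α) = s / (n + δ).
k^0.54 = 0.16 / (0.006 + 0.076) = 0.16 / 0.082 = 1.9512
k* = 1.9512^(1/0.54) ≈ 3.4482
y* = (k*)^α = 3.4482^0.46 ≈ 1.7672
c* = (1 − s)·y* = (1 − 0.16) × 1.7672 ≈ 1.4844

c* ≈ 1.48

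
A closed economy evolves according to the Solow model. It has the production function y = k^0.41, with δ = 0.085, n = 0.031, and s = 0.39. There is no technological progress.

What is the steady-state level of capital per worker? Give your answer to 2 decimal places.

k* ≈ 7.81

Steady state requires s·f(k) = (n + δ)·k, i.e. s·k^α = (n + δ)·k.
Dividing both sides by k: k^(1−α) = s / (n + δ).
k^0.59 = 0.39 / (0.031 + 0.085) = 0.39 / 0.116 = 3.3621
k* = 3.3621^(1/0.59) ≈ 7.8084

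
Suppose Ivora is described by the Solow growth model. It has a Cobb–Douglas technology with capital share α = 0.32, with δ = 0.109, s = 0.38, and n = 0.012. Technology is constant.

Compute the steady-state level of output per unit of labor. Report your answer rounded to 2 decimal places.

At the steady state, Δk = 0, so s·k^α = (n + δ)·k.
Dividing both sides by k: k^(1−α) = s / (n + δ).
k^0.68 = 0.38 / (0.012 + 0.109) = 0.38 / 0.121 = 3.1405
k* = 3.1405^(1/0.68) ≈ 5.3812
y* = (k*)^α = 5.3812^0.32 ≈ 1.7135

y* = 1.71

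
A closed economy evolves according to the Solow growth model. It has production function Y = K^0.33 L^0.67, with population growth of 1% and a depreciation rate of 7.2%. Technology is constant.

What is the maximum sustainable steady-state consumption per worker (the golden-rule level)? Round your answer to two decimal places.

At the golden rule, f'(k) = n + δ, so α·k^(α−1) = n + δ and k_gold = (α/(n + δ))^(1/(1−α)).
k_gold = (0.33/0.082)^(1/0.67) = 4.0244^1.4925 ≈ 7.9894
c_gold = f(k_gold) − (n + δ)·k_gold = 1.9853 − 0.082×7.9894 ≈ 1.3302

c_gold ≈ 1.33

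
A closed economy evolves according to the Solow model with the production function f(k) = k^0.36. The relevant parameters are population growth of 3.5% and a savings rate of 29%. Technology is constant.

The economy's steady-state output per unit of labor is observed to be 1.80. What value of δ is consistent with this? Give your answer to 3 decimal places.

At the steady state, Δk = 0, so s·k^α = (n + δ)·k.
Since y* = [s/(n + δ)]^(α/(1−α)), we have s/(n + δ) = (y*)^((1−α)/α) = 1.80^1.7778 = 2.8433.
Therefore n + δ = s / 2.8433 = 0.29 / 2.8433 = 0.1020, so δ = 0.1020 − 0.035 = 0.0670.

δ ≈ 0.067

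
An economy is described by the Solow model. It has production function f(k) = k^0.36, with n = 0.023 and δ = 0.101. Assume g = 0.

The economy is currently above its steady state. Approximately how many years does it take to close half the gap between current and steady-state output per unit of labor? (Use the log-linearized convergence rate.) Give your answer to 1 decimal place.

about 8.7 years

Near the steady state the convergence rate is λ = (1 − α)(n + δ).
λ = (1 − 0.36) × 0.124 = 0.64 × 0.124 = 0.07936
Half-life = ln 2 / λ = 0.6931 / 0.07936 ≈ 8.73 years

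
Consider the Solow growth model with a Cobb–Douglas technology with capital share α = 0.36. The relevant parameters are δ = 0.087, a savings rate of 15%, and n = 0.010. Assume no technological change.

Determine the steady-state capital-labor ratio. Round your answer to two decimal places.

k* ≈ 1.98

At the steady state, Δk = 0, so s·k^α = (n + δ)·k.
Dividing both sides by k: k^(1−α) = s / (n + δ).
k^0.64 = 0.15 / (0.010 + 0.087) = 0.15 / 0.097 = 1.5464
k* = 1.5464^(1/0.64) ≈ 1.9761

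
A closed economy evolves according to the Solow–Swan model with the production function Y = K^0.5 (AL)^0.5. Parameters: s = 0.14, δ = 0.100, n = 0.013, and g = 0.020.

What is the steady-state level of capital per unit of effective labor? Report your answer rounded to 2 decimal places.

k* = 1.11

In steady state, investment equals break-even investment: s·k^α = (n + g + δ)·k.
Dividing both sides by k: k^(1−α) = s / (n + g + δ).
k^0.5 = 0.14 / (0.013 + 0.020 + 0.100) = 0.14 / 0.133 = 1.0526
k* = 1.0526^(1/0.5) ≈ 1.1080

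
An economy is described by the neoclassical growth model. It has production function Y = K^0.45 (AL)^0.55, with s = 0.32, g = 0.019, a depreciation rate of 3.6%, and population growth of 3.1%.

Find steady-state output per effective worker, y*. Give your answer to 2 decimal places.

In steady state, investment equals break-even investment: s·k^α = (n + g + δ)·k.
Rearranging, k^(1−α) = s / (n + g + δ).
k^0.55 = 0.32 / (0.031 + 0.019 + 0.036) = 0.32 / 0.086 = 3.7209
k* = 3.7209^(1/0.55) ≈ 10.9029
y* = (k*)^α = 10.9029^0.45 ≈ 2.9302

y* ≈ 2.93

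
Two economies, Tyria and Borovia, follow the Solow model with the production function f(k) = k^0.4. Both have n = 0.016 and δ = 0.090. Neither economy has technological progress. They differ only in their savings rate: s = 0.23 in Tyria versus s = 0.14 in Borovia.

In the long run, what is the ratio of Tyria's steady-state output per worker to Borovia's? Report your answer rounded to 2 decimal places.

Steady-state y* = [s/(n + δ)]^(α/(1−α)), so the ratio is [ (s_T/(n + δ)_T) / (s_B/(n + δ)_B) ]^0.6667.
s_T/(n + δ)_T = 0.23/0.106 = 2.1698; s_B/(n + δ)_B = 0.14/0.106 = 1.3208.
Ratio = (2.1698/1.3208)^0.6667 = 1.6428^0.6667 ≈ 1.3923

ratio ≈ 1.39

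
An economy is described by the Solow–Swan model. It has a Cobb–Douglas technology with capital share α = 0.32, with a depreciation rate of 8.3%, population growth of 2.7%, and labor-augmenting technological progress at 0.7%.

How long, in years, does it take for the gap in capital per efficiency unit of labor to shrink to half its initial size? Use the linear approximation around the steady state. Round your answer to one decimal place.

half-life ≈ 8.7 years

Near the steady state the convergence rate is λ = (1 − α)(n + g + δ).
λ = (1 − 0.32) × 0.117 = 0.68 × 0.117 = 0.07956
Half-life = ln 2 / λ = 0.6931 / 0.07956 ≈ 8.71 years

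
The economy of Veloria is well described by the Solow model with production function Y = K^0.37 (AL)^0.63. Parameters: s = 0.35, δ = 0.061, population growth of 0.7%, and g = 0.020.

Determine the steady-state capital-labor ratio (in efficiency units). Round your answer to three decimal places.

k* = 8.948

Steady state requires s·f(k) = (n + g + δ)·k, i.e. s·k^α = (n + g + δ)·k.
Rearranging, k^(1−α) = s / (n + g + δ).
k^0.63 = 0.35 / (0.007 + 0.020 + 0.061) = 0.35 / 0.088 = 3.9773
k* = 3.9773^(1/0.63) ≈ 8.9480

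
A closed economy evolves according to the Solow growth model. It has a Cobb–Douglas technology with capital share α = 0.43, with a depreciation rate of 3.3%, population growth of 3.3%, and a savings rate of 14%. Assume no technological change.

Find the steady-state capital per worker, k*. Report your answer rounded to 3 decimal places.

Steady state requires s·f(k) = (n + δ)·k, i.e. s·k^α = (n + δ)·k.
Dividing both sides by k: k^(1−α) = s / (n + δ).
k^0.57 = 0.14 / (0.033 + 0.033) = 0.14 / 0.066 = 2.1212
k* = 2.1212^(1/0.57) ≈ 3.7407

k* = 3.741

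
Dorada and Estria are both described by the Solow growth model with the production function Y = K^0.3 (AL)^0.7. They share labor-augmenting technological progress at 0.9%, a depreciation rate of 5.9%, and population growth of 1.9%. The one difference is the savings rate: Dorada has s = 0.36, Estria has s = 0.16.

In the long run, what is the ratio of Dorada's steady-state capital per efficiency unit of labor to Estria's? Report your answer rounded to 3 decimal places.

Steady-state k* = [s/(n + g + δ)]^(1/(1−α)), so the ratio is [ (s_D/(n + g + δ)_D) / (s_E/(n + g + δ)_E) ]^1.4286.
s_D/(n + g + δ)_D = 0.36/0.087 = 4.1379; s_E/(n + g + δ)_E = 0.16/0.087 = 1.8391.
Ratio = (4.1379/1.8391)^1.4286 = 2.2500^1.4286 ≈ 3.1851

ratio ≈ 3.185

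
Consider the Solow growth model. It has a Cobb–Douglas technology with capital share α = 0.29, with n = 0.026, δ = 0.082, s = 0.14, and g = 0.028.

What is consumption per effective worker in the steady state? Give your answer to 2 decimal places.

c* = 0.87

In steady state, investment equals break-even investment: s·k^α = (n + g + δ)·k.
Rearranging, k^(1−α) = s / (n + g + δ).
k^0.71 = 0.14 / (0.026 + 0.028 + 0.082) = 0.14 / 0.136 = 1.0294
k* = 1.0294^(1/0.71) ≈ 1.0417
y* = (k*)^α = 1.0417^0.29 ≈ 1.0119
c* = (1 − s)·y* = (1 − 0.14) × 1.0119 ≈ 0.8702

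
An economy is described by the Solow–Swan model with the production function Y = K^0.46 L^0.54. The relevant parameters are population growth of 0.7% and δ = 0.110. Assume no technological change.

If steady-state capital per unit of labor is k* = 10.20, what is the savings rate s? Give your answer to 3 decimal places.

At the steady state, Δk = 0, so s·k^α = (n + δ)·k.
So s / (n + δ) = (k*)^(1−α) = 10.20^0.54 = 3.5046.
Therefore s = 3.5046 × (n + δ) = 3.5046 × 0.117 = 0.4100.

s ≈ 0.410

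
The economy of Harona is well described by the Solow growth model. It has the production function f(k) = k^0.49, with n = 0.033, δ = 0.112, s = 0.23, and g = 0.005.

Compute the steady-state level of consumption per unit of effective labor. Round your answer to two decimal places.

c* = 1.16

Steady state requires s·f(k) = (n + g + δ)·k, i.e. s·k^α = (n + g + δ)·k.
Rearranging, k^(1−α) = s / (n + g + δ).
k^0.51 = 0.23 / (0.033 + 0.005 + 0.112) = 0.23 / 0.150 = 1.5333
k* = 1.5333^(1/0.51) ≈ 2.3119
y* = (k*)^α = 2.3119^0.49 ≈ 1.5078
c* = (1 − s)·y* = (1 − 0.23) × 1.5078 ≈ 1.1610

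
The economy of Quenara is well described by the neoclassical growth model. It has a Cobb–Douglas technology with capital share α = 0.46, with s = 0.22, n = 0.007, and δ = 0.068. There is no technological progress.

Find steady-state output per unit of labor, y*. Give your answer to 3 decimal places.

y* = 2.501

At the steady state, Δk = 0, so s·k^α = (n + δ)·k.
Dividing both sides by k: k^(1−α) = s / (n + δ).
k^0.54 = 0.22 / (0.007 + 0.068) = 0.22 / 0.075 = 2.9333
k* = 2.9333^(1/0.54) ≈ 7.3363
y* = (k*)^α = 7.3363^0.46 ≈ 2.5010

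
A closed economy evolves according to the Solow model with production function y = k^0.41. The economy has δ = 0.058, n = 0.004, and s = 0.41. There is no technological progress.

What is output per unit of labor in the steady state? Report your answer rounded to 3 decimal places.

y* = 3.716

At the steady state, Δk = 0, so s·k^α = (n + δ)·k.
Dividing both sides by k: k^(1−α) = s / (n + δ).
k^0.59 = 0.41 / (0.004 + 0.058) = 0.41 / 0.062 = 6.6129
k* = 6.6129^(1/0.59) ≈ 24.5751
y* = (k*)^α = 24.5751^0.41 ≈ 3.7162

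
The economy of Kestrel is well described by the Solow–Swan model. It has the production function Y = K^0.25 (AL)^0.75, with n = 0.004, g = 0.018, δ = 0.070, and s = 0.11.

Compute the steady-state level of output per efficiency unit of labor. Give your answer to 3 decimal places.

At the steady state, Δk = 0, so s·k^α = (n + g + δ)·k.
Rearranging, k^(1−α) = s / (n + g + δ).
k^0.75 = 0.11 / (0.004 + 0.018 + 0.070) = 0.11 / 0.092 = 1.1957
k* = 1.1957^(1/0.75) ≈ 1.2691
y* = (k*)^α = 1.2691^0.25 ≈ 1.0614

y* = 1.061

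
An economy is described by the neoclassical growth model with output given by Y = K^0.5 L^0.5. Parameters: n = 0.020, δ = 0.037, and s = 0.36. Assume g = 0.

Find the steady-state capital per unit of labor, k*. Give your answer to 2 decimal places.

k* = 39.89

In steady state, investment equals break-even investment: s·k^α = (n + δ)·k.
Rearranging, k^(1−α) = s / (n + δ).
k^0.5 = 0.36 / (0.020 + 0.037) = 0.36 / 0.057 = 6.3158
k* = 6.3158^(1/0.5) ≈ 39.8893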